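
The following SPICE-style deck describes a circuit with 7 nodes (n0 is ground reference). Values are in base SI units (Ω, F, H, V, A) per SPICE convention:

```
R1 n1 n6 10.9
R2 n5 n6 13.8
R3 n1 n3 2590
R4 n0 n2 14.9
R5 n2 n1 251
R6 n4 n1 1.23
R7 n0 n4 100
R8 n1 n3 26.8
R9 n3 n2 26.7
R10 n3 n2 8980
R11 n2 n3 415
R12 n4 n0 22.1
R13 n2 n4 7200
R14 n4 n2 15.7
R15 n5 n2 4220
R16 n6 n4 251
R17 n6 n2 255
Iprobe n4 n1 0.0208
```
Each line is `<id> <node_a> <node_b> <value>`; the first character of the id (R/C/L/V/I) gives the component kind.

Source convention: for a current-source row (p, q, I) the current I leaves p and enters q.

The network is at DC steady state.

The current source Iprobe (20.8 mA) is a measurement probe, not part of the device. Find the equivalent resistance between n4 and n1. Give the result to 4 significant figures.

R_eq = 1.194 Ω

Element admittances at DC:
  Y(R1) = 0.09174 S between n1,n6
  Y(R2) = 0.07246 S between n5,n6
  Y(R3) = 0.0003861 S between n1,n3
  Y(R4) = 0.06711 S between n0,n2
  Y(R5) = 0.003984 S between n2,n1
  Y(R6) = 0.8130 S between n4,n1
  Y(R7) = 0.01000 S between n0,n4
  Y(R8) = 0.03731 S between n1,n3
  Y(R9) = 0.03745 S between n3,n2
  Y(R10) = 0.0001114 S between n3,n2
  Y(R11) = 0.002410 S between n2,n3
  Y(R12) = 0.04525 S between n4,n0
  Y(R13) = 0.0001389 S between n2,n4
  Y(R14) = 0.06369 S between n4,n2
  Y(R15) = 0.0002370 S between n5,n2
  Y(R16) = 0.003984 S between n6,n4
  Y(R17) = 0.003922 S between n6,n2
  Iprobe: injects 0.0208 A into n1 (from n4)
Assemble and solve the 6×6 MNA system:
  V(n1)=0.02178  V(n2)=0.002510  V(n3)=0.01186  V(n4)=-0.003049  V(n5)=0.01993  V(n6)=0.01999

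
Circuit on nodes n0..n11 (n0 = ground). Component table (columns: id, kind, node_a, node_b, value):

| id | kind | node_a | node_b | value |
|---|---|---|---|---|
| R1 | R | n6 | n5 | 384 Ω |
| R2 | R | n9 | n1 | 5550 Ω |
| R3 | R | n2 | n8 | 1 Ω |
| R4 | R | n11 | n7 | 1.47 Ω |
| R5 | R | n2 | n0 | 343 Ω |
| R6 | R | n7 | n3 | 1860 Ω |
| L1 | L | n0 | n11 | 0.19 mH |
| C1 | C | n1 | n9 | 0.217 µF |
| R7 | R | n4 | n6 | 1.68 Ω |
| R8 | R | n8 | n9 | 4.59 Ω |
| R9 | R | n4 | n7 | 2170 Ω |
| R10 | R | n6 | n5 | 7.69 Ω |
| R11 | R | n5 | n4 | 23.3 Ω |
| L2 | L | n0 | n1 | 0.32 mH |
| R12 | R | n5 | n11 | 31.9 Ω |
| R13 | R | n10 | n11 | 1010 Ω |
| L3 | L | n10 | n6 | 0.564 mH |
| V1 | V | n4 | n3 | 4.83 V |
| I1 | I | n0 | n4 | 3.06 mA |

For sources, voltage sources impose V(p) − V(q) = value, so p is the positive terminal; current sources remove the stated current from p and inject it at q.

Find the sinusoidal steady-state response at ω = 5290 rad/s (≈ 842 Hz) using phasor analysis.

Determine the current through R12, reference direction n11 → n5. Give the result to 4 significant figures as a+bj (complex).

Apply KCL at each of the 11 non-ground nodes and solve the resulting linear system.
Node n1: branches {R2, C1, L2} → V_1 = 0.000+0.000j
Node n2: branches {R3, R5} → V_2 = 0.000+0.000j
Node n3: branches {R6, V1} → V_3 = -4.627+0.003095j
Node n4: branches {R7, R9, R11, V1, I1} → V_4 = 0.2027+0.003095j
Node n5: branches {R1, R10, R11, R12} → V_5 = 0.1677+0.003093j
Node n6: branches {R1, R7, R10, L3} → V_6 = 0.1960+0.003096j
Node n7: branches {R4, R6, R9} → V_7 = -0.003515+0.003076j
Node n8: branches {R3, R8} → V_8 = 0.000+0.000j
Node n9: branches {R2, C1, R8} → V_9 = 0.000+0.000j
Node n10: branches {R13, L3} → V_10 = 0.1960+0.002517j
Node n11: branches {R4, L1, R12, R13} → V_11 = 0.000+0.003076j
Source currents: i(V1)=-0.002486+1.067e-08j

-0.005257-5.336e-07j A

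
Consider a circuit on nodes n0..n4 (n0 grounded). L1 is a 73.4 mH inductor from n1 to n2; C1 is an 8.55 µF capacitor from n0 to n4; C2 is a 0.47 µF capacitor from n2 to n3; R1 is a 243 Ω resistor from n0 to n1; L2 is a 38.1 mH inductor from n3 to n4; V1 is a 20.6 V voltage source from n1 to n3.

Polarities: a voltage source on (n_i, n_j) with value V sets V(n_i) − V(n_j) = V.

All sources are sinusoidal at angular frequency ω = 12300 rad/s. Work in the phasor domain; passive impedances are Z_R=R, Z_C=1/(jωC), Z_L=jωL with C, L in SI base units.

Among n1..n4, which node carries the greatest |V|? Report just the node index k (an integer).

2

Element admittances at ω=12300 rad/s:
  Y(L1) = 0.000-0.001108j S between n1,n2
  Y(C1) = 0.000+0.1052j S between n0,n4
  Y(C2) = 0.000+0.005781j S between n2,n3
  Y(R1) = 0.004115+0.000j S between n0,n1
  Y(L2) = 0.000-0.002134j S between n3,n4
  V1: constraint V(n1)−V(n3) = 20.6
Assemble and solve the 5×5 MNA system:
  V(n1)=4.508-8.517j  V(n2)=-20.97-8.517j  V(n3)=-16.09-8.517j  V(n4)=0.3333+0.1764j
  i(V1)=-0.01855+0.06328j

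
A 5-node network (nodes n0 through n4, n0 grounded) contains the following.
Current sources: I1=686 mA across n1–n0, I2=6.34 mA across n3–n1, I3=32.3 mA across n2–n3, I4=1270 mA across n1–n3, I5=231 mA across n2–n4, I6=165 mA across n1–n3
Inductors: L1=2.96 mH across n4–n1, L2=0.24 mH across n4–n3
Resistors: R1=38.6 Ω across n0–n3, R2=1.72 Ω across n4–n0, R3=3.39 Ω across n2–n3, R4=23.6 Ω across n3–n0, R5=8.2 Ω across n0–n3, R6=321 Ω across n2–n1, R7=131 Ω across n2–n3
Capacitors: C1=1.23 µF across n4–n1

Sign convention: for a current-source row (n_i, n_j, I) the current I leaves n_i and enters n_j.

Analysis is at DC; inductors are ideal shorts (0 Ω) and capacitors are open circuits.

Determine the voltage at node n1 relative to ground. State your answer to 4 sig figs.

-0.8890 V

Apply KCL at each of the 4 non-ground nodes and solve the resulting linear system.
Node n1: branches {I1, L1, I2, I4, C1, R6, I6} → V_1 = -0.8890
Node n2: branches {R3, I3, I5, R6, R7} → V_2 = -1.750
Node n3: branches {R1, R3, I2, I3, L2, R4, I4, R5, R7, I6} → V_3 = -0.8890
Node n4: branches {L1, R2, L2, C1, I5} → V_4 = -0.8890
Source currents: i(L1)=2.117, i(L2)=-1.369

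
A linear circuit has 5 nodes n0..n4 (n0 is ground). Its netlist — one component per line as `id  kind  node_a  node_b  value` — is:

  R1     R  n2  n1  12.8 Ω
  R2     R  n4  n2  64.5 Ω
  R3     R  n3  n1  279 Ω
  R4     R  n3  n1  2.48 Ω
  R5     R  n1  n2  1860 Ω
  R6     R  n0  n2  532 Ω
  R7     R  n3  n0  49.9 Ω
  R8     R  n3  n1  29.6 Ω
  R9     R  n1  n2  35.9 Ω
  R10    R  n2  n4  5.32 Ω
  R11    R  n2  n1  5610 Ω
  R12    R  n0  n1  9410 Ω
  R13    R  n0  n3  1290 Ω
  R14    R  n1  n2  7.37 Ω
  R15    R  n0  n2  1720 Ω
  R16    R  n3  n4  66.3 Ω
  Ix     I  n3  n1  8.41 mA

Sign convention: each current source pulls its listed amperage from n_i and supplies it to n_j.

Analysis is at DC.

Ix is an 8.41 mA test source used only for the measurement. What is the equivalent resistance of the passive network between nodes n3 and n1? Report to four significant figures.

R_eq = 2.193 Ω

Apply KCL at each of the 4 non-ground nodes and solve the resulting linear system.
Node n1: branches {R1, R3, R4, R5, R8, R9, R11, R12, R14, Ix} → V_1 = 0.01654
Node n2: branches {R1, R2, R5, R6, R9, R10, R11, R14, R15} → V_2 = 0.01539
Node n3: branches {R3, R4, R7, R8, R13, R16, Ix} → V_3 = -0.001904
Node n4: branches {R2, R10, R16} → V_4 = 0.01419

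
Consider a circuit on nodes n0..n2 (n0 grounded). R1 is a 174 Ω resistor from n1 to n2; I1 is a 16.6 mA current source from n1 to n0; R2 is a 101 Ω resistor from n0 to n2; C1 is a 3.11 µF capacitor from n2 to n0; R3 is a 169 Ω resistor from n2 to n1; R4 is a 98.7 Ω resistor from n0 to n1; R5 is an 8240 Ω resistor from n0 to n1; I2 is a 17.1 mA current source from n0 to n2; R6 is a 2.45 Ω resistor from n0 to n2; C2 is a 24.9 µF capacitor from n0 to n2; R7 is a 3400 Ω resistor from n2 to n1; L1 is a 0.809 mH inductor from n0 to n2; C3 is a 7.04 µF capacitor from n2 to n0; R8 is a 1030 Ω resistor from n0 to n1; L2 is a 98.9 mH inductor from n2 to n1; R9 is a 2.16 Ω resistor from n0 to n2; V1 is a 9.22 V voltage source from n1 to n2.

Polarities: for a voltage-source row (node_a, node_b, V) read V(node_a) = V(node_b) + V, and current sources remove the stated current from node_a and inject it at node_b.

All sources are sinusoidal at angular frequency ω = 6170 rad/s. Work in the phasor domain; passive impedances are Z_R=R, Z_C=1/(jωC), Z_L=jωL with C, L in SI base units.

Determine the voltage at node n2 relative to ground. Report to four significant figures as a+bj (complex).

-0.1154+0.002059j V

Element admittances at ω=6170 rad/s:
  Y(R1) = 0.005747+0.000j S between n1,n2
  I1: injects 0.0166 A into n0 (from n1)
  Y(R2) = 0.009901+0.000j S between n0,n2
  Y(C1) = 0.000+0.01919j S between n2,n0
  Y(R3) = 0.005917+0.000j S between n2,n1
  Y(R4) = 0.01013+0.000j S between n0,n1
  Y(R5) = 0.0001214+0.000j S between n0,n1
  I2: injects 0.0171 A into n2 (from n0)
  Y(R6) = 0.4082+0.000j S between n0,n2
  Y(C2) = 0.000+0.1536j S between n0,n2
  Y(R7) = 0.0002941+0.000j S between n2,n1
  Y(L1) = 0.000-0.2003j S between n0,n2
  Y(C3) = 0.000+0.04344j S between n2,n0
  Y(R8) = 0.0009709+0.000j S between n0,n1
  Y(L2) = 0.000-0.001639j S between n2,n1
  Y(R9) = 0.4630+0.000j S between n0,n2
  V1: constraint V(n1)−V(n2) = 9.22
Assemble and solve the 3×3 MNA system:
  V(n1)=9.105+0.002059j  V(n2)=-0.1154+0.002059j
  i(V1)=-0.2290+0.01509j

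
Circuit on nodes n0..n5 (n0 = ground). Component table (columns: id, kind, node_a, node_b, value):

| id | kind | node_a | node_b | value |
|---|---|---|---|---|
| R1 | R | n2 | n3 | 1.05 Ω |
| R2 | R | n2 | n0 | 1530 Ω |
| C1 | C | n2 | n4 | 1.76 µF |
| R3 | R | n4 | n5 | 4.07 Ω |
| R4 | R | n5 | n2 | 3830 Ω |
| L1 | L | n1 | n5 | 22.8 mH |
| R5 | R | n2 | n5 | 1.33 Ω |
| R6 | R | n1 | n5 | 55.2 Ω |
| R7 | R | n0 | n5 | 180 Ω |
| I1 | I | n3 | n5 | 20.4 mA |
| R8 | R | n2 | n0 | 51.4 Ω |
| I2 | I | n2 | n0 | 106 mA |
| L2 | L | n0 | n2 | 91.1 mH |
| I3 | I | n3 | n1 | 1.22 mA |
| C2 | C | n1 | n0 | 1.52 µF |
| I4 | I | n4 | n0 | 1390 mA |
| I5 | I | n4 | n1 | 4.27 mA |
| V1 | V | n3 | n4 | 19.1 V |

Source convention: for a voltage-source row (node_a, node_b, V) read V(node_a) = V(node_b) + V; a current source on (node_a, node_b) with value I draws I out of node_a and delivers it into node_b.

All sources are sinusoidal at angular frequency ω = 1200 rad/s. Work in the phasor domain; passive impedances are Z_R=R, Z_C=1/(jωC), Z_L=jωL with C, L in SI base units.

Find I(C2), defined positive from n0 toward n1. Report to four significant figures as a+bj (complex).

-0.02516+0.1089j A

MNA unknowns: 5 node voltages V₁..V_5 plus 1 source current (V1)
R1: Y=0.9524+0.000j on G[2,3]
R2: Y=0.0006536+0.000j on G[2,0]
C1: Y=0.000+0.002112j on G[2,4]
R3: Y=0.2457+0.000j on G[4,5]
R4: Y=0.0002611+0.000j on G[5,2]
L1: Y=0.000-0.03655j on G[1,5]
R5: Y=0.7519+0.000j on G[2,5]
R6: Y=0.01812+0.000j on G[1,5]
R7: Y=0.005556+0.000j on G[0,5]
I1: z[3]−=0.0204, z[5]+=0.0204
R8: Y=0.01946+0.000j on G[2,0]
I2: z[2]−=0.106, z[0]+=0.106
L2: Y=0.000-0.009147j on G[0,2]
I3: z[3]−=0.00122, z[1]+=0.00122
C2: Y=0.000+0.001824j on G[1,0]
I4: z[4]−=1.39, z[0]+=1.39
I5: z[4]−=0.00427, z[1]+=0.00427
V1: row V3−V4=19.1, i_V1 at 3,4
solve → V1=-59.68-13.79j, V2=-53.17-14.75j, V3=-51.23-14.68j, V4=-70.33-14.68j, V5=-57.07-14.55j
aux → i_V1=-1.863-0.06945j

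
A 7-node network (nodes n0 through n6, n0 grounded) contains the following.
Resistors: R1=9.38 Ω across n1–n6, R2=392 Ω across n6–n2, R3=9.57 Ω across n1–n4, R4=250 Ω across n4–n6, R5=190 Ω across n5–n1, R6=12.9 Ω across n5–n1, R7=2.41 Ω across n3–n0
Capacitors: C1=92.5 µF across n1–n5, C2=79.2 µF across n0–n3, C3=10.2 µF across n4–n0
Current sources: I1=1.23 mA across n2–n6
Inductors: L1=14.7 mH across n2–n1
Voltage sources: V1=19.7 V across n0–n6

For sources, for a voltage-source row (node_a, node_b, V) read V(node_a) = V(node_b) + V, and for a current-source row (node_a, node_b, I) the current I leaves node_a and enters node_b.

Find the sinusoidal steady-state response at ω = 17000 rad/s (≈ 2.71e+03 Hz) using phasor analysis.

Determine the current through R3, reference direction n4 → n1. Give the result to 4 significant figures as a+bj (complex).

Element admittances at ω=17000 rad/s:
  Y(R1) = 0.1066+0.000j S between n1,n6
  Y(R2) = 0.002551+0.000j S between n6,n2
  Y(C1) = 0.000+1.573j S between n1,n5
  Y(C2) = 0.000+1.346j S between n0,n3
  Y(R3) = 0.1045+0.000j S between n1,n4
  I1: injects 0.00123 A into n6 (from n2)
  Y(R4) = 0.004000+0.000j S between n4,n6
  Y(R5) = 0.005263+0.000j S between n5,n1
  Y(L1) = 0.000-0.004002j S between n2,n1
  Y(R6) = 0.07752+0.000j S between n5,n1
  Y(R7) = 0.4149+0.000j S between n3,n0
  Y(C3) = 0.000+0.1734j S between n4,n0
  V1: constraint V(n0)−V(n6) = 19.7
Assemble and solve the 7×7 MNA system:
  V(n1)=-10.99+2.936j  V(n2)=-12.31-2.079j  V(n3)=0.000+0.000j  V(n4)=-1.910+5.882j  V(n5)=-10.99+2.936j  V(n6)=-19.70+0.000j
  i(V1)=-1.020-0.3313j

0.9487+0.3077j A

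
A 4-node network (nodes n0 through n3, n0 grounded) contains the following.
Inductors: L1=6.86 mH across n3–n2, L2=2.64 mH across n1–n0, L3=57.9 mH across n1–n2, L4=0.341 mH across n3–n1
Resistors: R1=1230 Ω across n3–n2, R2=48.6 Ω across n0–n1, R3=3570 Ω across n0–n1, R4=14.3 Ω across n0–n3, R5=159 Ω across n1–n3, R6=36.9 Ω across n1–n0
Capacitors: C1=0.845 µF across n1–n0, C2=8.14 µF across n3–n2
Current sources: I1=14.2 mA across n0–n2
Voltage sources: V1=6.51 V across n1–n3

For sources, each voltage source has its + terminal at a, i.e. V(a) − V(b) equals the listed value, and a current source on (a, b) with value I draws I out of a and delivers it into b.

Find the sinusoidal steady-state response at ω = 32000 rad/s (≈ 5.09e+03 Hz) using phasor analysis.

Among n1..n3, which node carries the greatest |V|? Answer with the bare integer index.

Element admittances at ω=32000 rad/s:
  Y(L1) = 0.000-0.004555j S between n3,n2
  Y(R1) = 0.0008130+0.000j S between n3,n2
  Y(R2) = 0.02058+0.000j S between n0,n1
  Y(R3) = 0.0002801+0.000j S between n0,n1
  Y(L2) = 0.000-0.01184j S between n1,n0
  Y(C1) = 0.000+0.02704j S between n1,n0
  I1: injects 0.0142 A into n2 (from n0)
  Y(R4) = 0.06993+0.000j S between n0,n3
  Y(R5) = 0.006289+0.000j S between n1,n3
  Y(C2) = 0.000+0.2605j S between n3,n2
  Y(L3) = 0.000-0.0005397j S between n1,n2
  Y(R6) = 0.02710+0.000j S between n1,n0
  Y(L4) = 0.000-0.09164j S between n3,n1
  V1: constraint V(n1)−V(n3) = 6.51
Assemble and solve the 4×4 MNA system:
  V(n1)=3.917-0.5051j  V(n2)=-2.607-0.5608j  V(n3)=-2.593-0.5051j
  i(V1)=-0.2365+0.5648j

1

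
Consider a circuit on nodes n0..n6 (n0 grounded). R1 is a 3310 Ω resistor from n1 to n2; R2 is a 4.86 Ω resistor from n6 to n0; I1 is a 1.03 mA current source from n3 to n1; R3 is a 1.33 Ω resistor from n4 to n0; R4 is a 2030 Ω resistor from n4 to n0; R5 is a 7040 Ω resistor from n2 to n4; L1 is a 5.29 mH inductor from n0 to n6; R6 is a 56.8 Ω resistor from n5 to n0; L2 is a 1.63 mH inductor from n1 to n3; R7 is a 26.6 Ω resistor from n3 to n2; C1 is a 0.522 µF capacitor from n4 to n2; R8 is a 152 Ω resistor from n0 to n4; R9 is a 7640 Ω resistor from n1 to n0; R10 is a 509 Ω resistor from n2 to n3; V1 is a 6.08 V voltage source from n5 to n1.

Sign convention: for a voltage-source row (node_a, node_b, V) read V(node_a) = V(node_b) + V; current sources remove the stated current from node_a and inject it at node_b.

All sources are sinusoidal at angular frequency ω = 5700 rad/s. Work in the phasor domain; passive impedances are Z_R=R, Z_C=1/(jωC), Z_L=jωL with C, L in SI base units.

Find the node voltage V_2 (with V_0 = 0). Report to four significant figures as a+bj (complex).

Element admittances at ω=5700 rad/s:
  Y(R1) = 0.0003021+0.000j S between n1,n2
  Y(R2) = 0.2058+0.000j S between n6,n0
  I1: injects 0.00103 A into n1 (from n3)
  Y(R3) = 0.7519+0.000j S between n4,n0
  Y(R4) = 0.0004926+0.000j S between n4,n0
  Y(R5) = 0.0001420+0.000j S between n2,n4
  Y(L1) = 0.000-0.03316j S between n0,n6
  Y(R6) = 0.01761+0.000j S between n5,n0
  Y(L2) = 0.000-0.1076j S between n1,n3
  Y(R7) = 0.03759+0.000j S between n3,n2
  Y(C1) = 0.000+0.002975j S between n4,n2
  Y(R8) = 0.006579+0.000j S between n0,n4
  Y(R9) = 0.0001309+0.000j S between n1,n0
  Y(R10) = 0.001965+0.000j S between n2,n3
  V1: constraint V(n5)−V(n1) = 6.08
Assemble and solve the 7×7 MNA system:
  V(n1)=-5.747+0.9560j  V(n2)=-5.774+1.419j  V(n3)=-5.903+0.9939j  V(n4)=-0.006730-0.02234j  V(n5)=0.3328+0.9560j  V(n6)=0.000+0.000j
  i(V1)=-0.005860-0.01683j

-5.774+1.419j V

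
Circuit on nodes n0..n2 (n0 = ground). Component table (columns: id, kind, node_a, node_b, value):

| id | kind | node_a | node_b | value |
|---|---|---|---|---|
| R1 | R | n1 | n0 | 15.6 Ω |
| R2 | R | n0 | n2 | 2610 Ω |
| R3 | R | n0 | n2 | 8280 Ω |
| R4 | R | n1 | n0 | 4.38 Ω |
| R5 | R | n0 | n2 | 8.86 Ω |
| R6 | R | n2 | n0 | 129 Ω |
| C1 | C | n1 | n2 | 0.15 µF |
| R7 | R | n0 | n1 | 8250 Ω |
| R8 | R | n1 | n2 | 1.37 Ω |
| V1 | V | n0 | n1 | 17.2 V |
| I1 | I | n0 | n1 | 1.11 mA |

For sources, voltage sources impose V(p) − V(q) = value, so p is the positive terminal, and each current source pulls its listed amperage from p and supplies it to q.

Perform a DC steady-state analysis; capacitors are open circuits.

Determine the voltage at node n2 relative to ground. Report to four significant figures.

-14.75 V

MNA unknowns: 2 node voltages V₁..V_2 plus 1 source current (V1)
R1: Y=0.06410 on G[1,0]
R2: Y=0.0003831 on G[0,2]
R3: Y=0.0001208 on G[0,2]
R4: Y=0.2283 on G[1,0]
R5: Y=0.1129 on G[0,2]
R6: Y=0.007752 on G[2,0]
C1: Y=0.000 on G[1,2]
R7: Y=0.0001212 on G[0,1]
R8: Y=0.7299 on G[1,2]
V1: row V0−V1=17.2, i_V1 at 0,1
I1: z[0]−=0.00111, z[1]+=0.00111
solve → V1=-17.20, V2=-14.75
aux → i_V1=-6.820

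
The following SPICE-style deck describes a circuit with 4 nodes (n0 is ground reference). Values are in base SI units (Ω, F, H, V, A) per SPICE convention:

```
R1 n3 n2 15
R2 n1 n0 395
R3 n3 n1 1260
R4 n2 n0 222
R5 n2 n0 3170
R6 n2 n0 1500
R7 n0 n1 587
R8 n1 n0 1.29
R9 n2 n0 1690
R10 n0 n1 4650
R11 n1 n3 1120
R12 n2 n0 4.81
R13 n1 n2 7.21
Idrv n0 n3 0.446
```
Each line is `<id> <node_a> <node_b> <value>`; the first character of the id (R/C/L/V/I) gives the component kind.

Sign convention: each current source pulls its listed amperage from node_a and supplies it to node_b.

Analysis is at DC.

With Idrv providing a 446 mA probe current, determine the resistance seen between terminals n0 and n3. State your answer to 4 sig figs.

R_eq = 17.51 Ω

Apply KCL at each of the 3 non-ground nodes and solve the resulting linear system.
Node n1: branches {R2, R3, R7, R8, R10, R11, R13} → V_1 = 0.2121
Node n2: branches {R1, R4, R5, R6, R9, R12, R13} → V_2 = 1.312
Node n3: branches {R1, R3, R11, Idrv} → V_3 = 7.809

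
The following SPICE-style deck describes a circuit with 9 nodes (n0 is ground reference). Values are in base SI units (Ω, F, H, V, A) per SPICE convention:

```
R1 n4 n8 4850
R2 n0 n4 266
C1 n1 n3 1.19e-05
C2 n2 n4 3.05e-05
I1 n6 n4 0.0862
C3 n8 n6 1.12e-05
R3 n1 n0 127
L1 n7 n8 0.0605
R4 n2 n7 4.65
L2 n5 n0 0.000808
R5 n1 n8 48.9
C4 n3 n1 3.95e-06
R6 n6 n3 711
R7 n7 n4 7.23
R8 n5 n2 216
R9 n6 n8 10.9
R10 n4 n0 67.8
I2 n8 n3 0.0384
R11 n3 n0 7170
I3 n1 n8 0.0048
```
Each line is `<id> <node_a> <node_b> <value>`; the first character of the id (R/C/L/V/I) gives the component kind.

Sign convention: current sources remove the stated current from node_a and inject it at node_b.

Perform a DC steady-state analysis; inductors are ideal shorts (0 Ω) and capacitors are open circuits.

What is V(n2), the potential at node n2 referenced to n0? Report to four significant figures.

-0.4485 V

Apply KCL at each of the 8 non-ground nodes and solve the resulting linear system.
Node n1: branches {C1, R3, R5, C4, I3} → V_1 = -0.5003
Node n2: branches {C2, R4, R8} → V_2 = -0.4485
Node n3: branches {C1, C4, R6, I2, R11} → V_3 = 23.92
Node n4: branches {R1, R2, C2, I1, R7, R10} → V_4 = 0.1448
Node n5: branches {L2, R8} → V_5 = 0.000
Node n6: branches {I1, C3, R6, R9} → V_6 = -1.016
Node n7: branches {L1, R4, R7} → V_7 = -0.4582
Node n8: branches {R1, C3, L1, R5, R9, I2, I3} → V_8 = -0.4582
Source currents: i(L1)=0.08547, i(L2)=-0.002076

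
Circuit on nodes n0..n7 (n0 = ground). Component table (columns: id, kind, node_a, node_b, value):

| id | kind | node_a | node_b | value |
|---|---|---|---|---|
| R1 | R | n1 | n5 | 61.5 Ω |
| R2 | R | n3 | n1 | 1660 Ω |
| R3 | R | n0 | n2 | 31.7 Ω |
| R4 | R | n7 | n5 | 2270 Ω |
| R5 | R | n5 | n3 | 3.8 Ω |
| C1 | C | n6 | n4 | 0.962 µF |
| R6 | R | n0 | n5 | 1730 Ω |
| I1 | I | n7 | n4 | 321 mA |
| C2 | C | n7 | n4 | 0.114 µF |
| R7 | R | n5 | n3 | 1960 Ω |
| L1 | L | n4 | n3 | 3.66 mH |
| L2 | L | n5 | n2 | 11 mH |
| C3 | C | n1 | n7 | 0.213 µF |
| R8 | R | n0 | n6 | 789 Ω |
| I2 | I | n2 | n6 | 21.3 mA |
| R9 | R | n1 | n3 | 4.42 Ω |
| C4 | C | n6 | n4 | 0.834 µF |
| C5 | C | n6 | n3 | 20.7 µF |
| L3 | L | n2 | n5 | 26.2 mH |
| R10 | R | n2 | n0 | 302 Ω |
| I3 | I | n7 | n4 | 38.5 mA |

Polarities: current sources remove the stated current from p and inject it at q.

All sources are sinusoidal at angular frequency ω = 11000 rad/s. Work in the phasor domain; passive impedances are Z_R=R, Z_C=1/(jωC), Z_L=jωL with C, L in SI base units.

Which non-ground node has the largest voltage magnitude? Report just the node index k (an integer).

MNA unknowns: 7 node voltages V₁..V_7
R1: Y=0.01626+0.000j on G[1,5]
R2: Y=0.0006024+0.000j on G[3,1]
R3: Y=0.03155+0.000j on G[0,2]
R4: Y=0.0004405+0.000j on G[7,5]
R5: Y=0.2632+0.000j on G[5,3]
C1: Y=0.000+0.01058j on G[6,4]
R6: Y=0.0005780+0.000j on G[0,5]
I1: z[7]−=0.321, z[4]+=0.321
C2: Y=0.000+0.001254j on G[7,4]
R7: Y=0.0005102+0.000j on G[5,3]
L1: Y=0.000-0.02484j on G[4,3]
L2: Y=0.000-0.008264j on G[5,2]
C3: Y=0.000+0.002343j on G[1,7]
R8: Y=0.001267+0.000j on G[0,6]
I2: z[2]−=0.0213, z[6]+=0.0213
R9: Y=0.2262+0.000j on G[1,3]
C4: Y=0.000+0.009174j on G[6,4]
C5: Y=0.000+0.2277j on G[6,3]
L3: Y=0.000-0.003470j on G[2,5]
R10: Y=0.003311+0.000j on G[2,0]
I3: z[7]−=0.0385, z[4]+=0.0385
solve → V1=-0.4221+1.208j, V2=-0.04145-0.1879j, V3=0.6732+1.313j, V4=3.855+42.03j, V5=0.5168+1.504j, V6=0.9042+4.482j, V7=-12.68+113.8j

7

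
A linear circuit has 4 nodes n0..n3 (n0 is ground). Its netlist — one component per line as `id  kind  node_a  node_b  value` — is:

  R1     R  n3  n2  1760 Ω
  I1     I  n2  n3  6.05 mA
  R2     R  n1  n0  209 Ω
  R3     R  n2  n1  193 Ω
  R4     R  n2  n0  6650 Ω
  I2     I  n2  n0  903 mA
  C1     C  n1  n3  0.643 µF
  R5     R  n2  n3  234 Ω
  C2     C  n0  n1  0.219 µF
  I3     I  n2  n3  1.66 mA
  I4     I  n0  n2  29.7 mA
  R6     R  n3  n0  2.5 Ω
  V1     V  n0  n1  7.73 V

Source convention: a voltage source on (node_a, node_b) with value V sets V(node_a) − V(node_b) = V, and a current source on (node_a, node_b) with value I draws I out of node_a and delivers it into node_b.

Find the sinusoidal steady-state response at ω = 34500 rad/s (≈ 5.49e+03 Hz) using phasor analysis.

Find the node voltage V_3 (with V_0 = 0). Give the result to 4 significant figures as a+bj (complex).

MNA unknowns: 3 node voltages V₁..V_3 plus 1 source current (V1)
R1: Y=0.0005682+0.000j on G[3,2]
I1: z[2]−=0.00605, z[3]+=0.00605
R2: Y=0.004785+0.000j on G[1,0]
R3: Y=0.005181+0.000j on G[2,1]
R4: Y=0.0001504+0.000j on G[2,0]
I2: z[2]−=0.903, z[0]+=0.903
C1: Y=0.000+0.02218j on G[1,3]
R5: Y=0.004274+0.000j on G[2,3]
C2: Y=0.000+0.007555j on G[0,1]
I3: z[2]−=0.00166, z[3]+=0.00166
I4: z[0]−=0.0297, z[2]+=0.0297
R6: Y=0.4000+0.000j on G[3,0]
V1: row V0−V1=7.73, i_V1 at 0,1
solve → V1=-7.730+0.000j, V2=-91.05-0.1742j, V3=-1.090-0.3659j
aux → i_V1=0.3866-0.2048j

-1.090-0.3659j V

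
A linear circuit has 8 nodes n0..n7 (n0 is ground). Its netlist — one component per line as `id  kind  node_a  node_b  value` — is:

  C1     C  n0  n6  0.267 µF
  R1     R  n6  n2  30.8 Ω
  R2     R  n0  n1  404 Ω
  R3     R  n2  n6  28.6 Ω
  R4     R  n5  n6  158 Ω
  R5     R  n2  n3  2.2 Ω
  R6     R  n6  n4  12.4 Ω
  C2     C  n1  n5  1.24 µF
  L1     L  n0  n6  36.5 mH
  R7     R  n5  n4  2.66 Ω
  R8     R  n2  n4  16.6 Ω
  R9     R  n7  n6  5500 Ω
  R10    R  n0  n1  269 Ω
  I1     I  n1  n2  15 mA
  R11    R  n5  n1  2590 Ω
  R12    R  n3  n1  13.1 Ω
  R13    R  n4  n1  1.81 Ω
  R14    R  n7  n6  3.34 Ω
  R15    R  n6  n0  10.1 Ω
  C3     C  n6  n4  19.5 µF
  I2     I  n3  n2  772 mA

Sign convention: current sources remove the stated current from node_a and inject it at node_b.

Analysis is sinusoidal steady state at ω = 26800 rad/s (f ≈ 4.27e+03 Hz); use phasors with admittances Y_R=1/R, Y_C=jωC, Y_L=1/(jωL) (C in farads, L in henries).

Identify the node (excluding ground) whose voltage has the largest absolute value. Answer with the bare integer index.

MNA unknowns: 7 node voltages V₁..V_7
C1: Y=0.000+0.007156j on G[0,6]
R1: Y=0.03247+0.000j on G[6,2]
R2: Y=0.002475+0.000j on G[0,1]
R3: Y=0.03497+0.000j on G[2,6]
R4: Y=0.006329+0.000j on G[5,6]
R5: Y=0.4545+0.000j on G[2,3]
R6: Y=0.08065+0.000j on G[6,4]
C2: Y=0.000+0.03323j on G[1,5]
L1: Y=0.000-0.001022j on G[0,6]
R7: Y=0.3759+0.000j on G[5,4]
R8: Y=0.06024+0.000j on G[2,4]
R9: Y=0.0001818+0.000j on G[7,6]
R10: Y=0.003717+0.000j on G[0,1]
I1: z[1]−=0.015, z[2]+=0.015
R11: Y=0.0003861+0.000j on G[5,1]
R12: Y=0.07634+0.000j on G[3,1]
R13: Y=0.5525+0.000j on G[4,1]
R14: Y=0.2994+0.000j on G[7,6]
R15: Y=0.09901+0.000j on G[6,0]
C3: Y=0.000+0.5226j on G[6,4]
I2: z[3]−=0.772, z[2]+=0.772
solve → V1=-0.1466+0.07086j, V2=0.6031+0.04310j, V3=-0.9589+0.04709j, V4=-0.009975+0.06681j, V5=-0.01128+0.05388j, V6=0.008860-0.004981j, V7=0.008860-0.004981j

3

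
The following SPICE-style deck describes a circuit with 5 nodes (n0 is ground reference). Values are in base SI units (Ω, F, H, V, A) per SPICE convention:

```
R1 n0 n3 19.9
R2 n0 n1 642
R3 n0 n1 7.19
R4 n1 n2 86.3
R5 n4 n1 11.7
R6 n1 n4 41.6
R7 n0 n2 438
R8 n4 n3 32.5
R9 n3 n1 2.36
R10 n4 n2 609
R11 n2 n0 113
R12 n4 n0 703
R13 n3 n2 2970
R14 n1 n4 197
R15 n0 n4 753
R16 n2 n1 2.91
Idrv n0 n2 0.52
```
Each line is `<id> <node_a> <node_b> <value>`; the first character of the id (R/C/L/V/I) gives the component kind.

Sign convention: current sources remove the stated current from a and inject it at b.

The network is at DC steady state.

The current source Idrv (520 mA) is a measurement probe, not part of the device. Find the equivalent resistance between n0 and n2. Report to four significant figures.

MNA unknowns: 4 node voltages V₁..V_4
R1: Y=0.05025 on G[0,3]
R2: Y=0.001558 on G[0,1]
R3: Y=0.1391 on G[0,1]
R4: Y=0.01159 on G[1,2]
R5: Y=0.08547 on G[4,1]
R6: Y=0.02404 on G[1,4]
R7: Y=0.002283 on G[0,2]
R8: Y=0.03077 on G[4,3]
R9: Y=0.4237 on G[3,1]
R10: Y=0.001642 on G[4,2]
R11: Y=0.008850 on G[2,0]
R12: Y=0.001422 on G[4,0]
R13: Y=0.0003367 on G[3,2]
R14: Y=0.005076 on G[1,4]
R15: Y=0.001328 on G[0,4]
R16: Y=0.3436 on G[2,1]
Idrv: z[0]−=0.52, z[2]+=0.52
solve → V1=2.531, V2=3.865, V3=2.275, V4=2.446

R_eq = 7.434 Ω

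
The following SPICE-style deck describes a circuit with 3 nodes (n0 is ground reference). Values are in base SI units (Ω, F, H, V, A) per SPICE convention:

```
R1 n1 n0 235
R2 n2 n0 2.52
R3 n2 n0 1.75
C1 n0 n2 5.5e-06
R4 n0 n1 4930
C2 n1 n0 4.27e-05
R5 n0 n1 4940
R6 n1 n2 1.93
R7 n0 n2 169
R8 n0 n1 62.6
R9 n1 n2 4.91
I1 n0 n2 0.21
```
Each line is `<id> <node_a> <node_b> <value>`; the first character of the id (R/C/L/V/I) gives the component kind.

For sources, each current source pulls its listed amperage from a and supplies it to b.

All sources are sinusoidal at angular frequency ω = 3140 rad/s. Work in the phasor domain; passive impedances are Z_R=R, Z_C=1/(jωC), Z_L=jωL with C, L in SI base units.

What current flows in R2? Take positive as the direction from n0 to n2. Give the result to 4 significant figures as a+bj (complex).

-0.08046+0.01108j A

Apply KCL at each of the 2 non-ground nodes and solve the resulting linear system.
Node n1: branches {R1, R4, C2, R5, R6, R8, R9} → V_1 = 0.1862-0.06077j
Node n2: branches {R2, R3, C1, R6, R7, R9, I1} → V_2 = 0.2028-0.02793j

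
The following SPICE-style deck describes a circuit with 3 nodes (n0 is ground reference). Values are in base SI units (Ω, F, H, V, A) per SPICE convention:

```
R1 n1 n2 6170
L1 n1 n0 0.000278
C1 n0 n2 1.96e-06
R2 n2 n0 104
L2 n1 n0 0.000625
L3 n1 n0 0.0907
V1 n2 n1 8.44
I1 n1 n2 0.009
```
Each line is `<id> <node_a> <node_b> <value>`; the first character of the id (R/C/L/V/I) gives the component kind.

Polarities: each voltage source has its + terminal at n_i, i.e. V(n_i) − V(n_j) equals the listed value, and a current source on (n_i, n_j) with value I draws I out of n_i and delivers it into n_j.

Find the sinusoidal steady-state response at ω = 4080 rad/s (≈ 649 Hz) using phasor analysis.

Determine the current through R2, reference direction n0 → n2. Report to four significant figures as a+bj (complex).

-0.08166+0.0006190j A

MNA unknowns: 2 node voltages V₁..V_2 plus 1 source current (V1)
R1: Y=0.0001621+0.000j on G[1,2]
L1: Y=0.000-0.8816j on G[1,0]
C1: Y=0.000+0.007997j on G[0,2]
R2: Y=0.009615+0.000j on G[2,0]
L2: Y=0.000-0.3922j on G[1,0]
L3: Y=0.000-0.002702j on G[1,0]
V1: row V2−V1=8.44, i_V1 at 2,1
I1: z[1]−=0.009, z[2]+=0.009
solve → V1=0.05272-0.06438j, V2=8.493-0.06438j
aux → i_V1=-0.07454-0.06730j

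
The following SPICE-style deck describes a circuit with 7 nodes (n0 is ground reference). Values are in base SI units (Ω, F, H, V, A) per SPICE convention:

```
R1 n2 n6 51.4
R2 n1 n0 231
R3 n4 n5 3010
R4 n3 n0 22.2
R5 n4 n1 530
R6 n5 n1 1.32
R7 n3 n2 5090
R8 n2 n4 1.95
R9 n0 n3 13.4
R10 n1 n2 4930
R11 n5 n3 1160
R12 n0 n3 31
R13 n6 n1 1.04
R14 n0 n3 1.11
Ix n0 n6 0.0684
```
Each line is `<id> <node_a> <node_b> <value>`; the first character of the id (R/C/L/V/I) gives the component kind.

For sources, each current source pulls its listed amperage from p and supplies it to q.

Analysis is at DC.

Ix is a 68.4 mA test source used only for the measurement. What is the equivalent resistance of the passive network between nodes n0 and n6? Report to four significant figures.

MNA unknowns: 6 node voltages V₁..V_6
R1: Y=0.01946 on G[2,6]
R2: Y=0.004329 on G[1,0]
R3: Y=0.0003322 on G[4,5]
R4: Y=0.04505 on G[3,0]
R5: Y=0.001887 on G[4,1]
R6: Y=0.7576 on G[5,1]
R7: Y=0.0001965 on G[3,2]
R8: Y=0.5128 on G[2,4]
R9: Y=0.07463 on G[0,3]
R10: Y=0.0002028 on G[1,2]
R11: Y=0.0008621 on G[5,3]
R12: Y=0.03226 on G[0,3]
R13: Y=0.9615 on G[6,1]
R14: Y=0.9009 on G[0,3]
Ix: z[0]−=0.0684, z[6]+=0.0684
solve → V1=12.70, V2=12.65, V3=0.01274, V4=12.65, V5=12.69, V6=12.77

R_eq = 186.7 Ω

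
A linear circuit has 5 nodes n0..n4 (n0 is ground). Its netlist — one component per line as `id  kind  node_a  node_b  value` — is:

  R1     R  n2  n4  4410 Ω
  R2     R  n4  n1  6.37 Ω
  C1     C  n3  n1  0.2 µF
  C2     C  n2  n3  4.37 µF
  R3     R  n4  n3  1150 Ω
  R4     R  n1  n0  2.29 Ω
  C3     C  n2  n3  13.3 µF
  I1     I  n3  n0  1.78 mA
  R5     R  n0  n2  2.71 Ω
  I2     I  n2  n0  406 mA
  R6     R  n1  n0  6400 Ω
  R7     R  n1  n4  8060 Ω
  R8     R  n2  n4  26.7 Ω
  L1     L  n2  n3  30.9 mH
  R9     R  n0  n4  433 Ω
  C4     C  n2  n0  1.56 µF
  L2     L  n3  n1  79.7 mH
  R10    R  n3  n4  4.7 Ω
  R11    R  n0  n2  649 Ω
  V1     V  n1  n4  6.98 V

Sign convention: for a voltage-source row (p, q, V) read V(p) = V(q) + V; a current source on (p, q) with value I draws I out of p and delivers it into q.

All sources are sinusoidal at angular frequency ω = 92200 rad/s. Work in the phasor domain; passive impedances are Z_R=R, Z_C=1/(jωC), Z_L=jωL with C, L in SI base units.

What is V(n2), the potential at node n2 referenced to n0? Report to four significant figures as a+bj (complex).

Element admittances at ω=92200 rad/s:
  Y(R1) = 0.0002268+0.000j S between n2,n4
  Y(R2) = 0.1570+0.000j S between n4,n1
  Y(C1) = 0.000+0.01844j S between n3,n1
  Y(C2) = 0.000+0.4029j S between n2,n3
  Y(R3) = 0.0008696+0.000j S between n4,n3
  Y(R4) = 0.4367+0.000j S between n1,n0
  Y(C3) = 0.000+1.226j S between n2,n3
  I1: injects 0.00178 A into n0 (from n3)
  Y(R5) = 0.3690+0.000j S between n0,n2
  I2: injects 0.406 A into n0 (from n2)
  Y(R6) = 0.0001563+0.000j S between n1,n0
  Y(R7) = 0.0001241+0.000j S between n1,n4
  Y(R8) = 0.03745+0.000j S between n2,n4
  Y(L1) = 0.000-0.0003510j S between n2,n3
  Y(R9) = 0.002309+0.000j S between n0,n4
  Y(C4) = 0.000+0.1438j S between n2,n0
  Y(L2) = 0.000-0.0001361j S between n3,n1
  Y(R10) = 0.2128+0.000j S between n3,n4
  Y(R11) = 0.001541+0.000j S between n0,n2
  V1: constraint V(n1)−V(n4) = 6.98
Assemble and solve the 5×5 MNA system:
  V(n1)=1.566+0.2565j  V(n2)=-2.634+0.7183j  V(n3)=-2.692+1.067j  V(n4)=-5.414+0.2565j
  i(V1)=-1.795-0.1900j

-2.634+0.7183j V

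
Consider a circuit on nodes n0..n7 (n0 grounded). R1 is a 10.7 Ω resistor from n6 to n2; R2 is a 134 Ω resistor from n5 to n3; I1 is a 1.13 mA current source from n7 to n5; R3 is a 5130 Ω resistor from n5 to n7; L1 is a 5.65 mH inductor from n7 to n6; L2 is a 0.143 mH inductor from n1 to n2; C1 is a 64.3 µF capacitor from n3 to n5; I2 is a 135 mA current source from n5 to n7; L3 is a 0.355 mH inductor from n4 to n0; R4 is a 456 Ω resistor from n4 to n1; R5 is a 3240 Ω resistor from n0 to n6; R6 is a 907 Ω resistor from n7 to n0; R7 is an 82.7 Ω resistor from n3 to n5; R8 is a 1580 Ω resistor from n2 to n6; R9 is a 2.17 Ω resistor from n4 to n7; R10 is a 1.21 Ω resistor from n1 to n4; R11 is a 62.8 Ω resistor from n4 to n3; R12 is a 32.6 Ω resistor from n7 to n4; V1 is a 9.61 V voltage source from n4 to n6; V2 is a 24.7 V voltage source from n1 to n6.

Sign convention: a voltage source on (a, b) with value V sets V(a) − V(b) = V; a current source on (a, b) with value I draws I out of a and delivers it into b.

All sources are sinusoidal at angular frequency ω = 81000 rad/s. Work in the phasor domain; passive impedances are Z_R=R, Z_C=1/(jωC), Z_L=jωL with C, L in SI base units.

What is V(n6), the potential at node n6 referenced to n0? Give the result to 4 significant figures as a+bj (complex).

-9.606+0.07660j V

Apply KCL at each of the 7 non-ground nodes and solve the resulting linear system.
Node n1: branches {L2, R4, R10, V2} → V_1 = 15.09+0.07660j
Node n2: branches {R1, L2, R8} → V_2 = 1.684-12.23j
Node n3: branches {R2, C1, R7, R11} → V_3 = -8.298+0.07683j
Node n4: branches {L3, R4, R9, R10, R11, R12, V1} → V_4 = 0.004492+0.07660j
Node n5: branches {R2, I1, R3, C1, I2, R7} → V_5 = -8.298+0.1022j
Node n6: branches {R1, L1, R5, R8, V1, V2} → V_6 = -9.606+0.07660j
Node n7: branches {I1, R3, L1, I2, R6, R9, R12} → V_7 = 0.2727+0.1202j
Source currents: i(V1)=12.50+0.02161j, i(V2)=-13.57+1.158j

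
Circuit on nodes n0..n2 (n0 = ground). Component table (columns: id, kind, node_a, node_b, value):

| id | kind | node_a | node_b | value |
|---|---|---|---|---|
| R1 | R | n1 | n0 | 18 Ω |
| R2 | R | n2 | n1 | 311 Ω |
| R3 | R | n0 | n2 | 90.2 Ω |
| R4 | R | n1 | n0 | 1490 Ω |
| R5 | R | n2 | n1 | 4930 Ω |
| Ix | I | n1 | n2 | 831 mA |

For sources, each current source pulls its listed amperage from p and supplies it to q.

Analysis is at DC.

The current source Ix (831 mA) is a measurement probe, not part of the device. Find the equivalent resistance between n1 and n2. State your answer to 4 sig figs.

R_eq = 78.87 Ω

Element admittances at DC:
  Y(R1) = 0.05556 S between n1,n0
  Y(R2) = 0.003215 S between n2,n1
  Y(R3) = 0.01109 S between n0,n2
  Y(R4) = 0.0006711 S between n1,n0
  Y(R5) = 0.0002028 S between n2,n1
  Ix: injects 0.831 A into n2 (from n1)
Assemble and solve the 2×2 MNA system:
  V(n1)=-10.79  V(n2)=54.75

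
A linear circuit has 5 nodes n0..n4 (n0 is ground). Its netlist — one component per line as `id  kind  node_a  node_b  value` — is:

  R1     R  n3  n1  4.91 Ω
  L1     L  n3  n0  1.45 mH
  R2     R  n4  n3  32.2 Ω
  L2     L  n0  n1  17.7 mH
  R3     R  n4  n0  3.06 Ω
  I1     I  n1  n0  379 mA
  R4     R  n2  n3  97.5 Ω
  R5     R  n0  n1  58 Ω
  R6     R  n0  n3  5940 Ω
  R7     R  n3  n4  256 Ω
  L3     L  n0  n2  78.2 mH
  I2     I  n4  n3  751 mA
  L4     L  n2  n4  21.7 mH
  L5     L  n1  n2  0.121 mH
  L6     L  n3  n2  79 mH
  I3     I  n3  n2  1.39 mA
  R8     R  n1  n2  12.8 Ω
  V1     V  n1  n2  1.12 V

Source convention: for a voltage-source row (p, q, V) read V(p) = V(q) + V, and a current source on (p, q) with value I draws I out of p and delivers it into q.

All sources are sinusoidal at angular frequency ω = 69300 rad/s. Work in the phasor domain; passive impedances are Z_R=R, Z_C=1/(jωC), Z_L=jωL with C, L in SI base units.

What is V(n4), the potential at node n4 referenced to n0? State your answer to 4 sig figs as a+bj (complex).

MNA unknowns: 4 node voltages V₁..V_4 plus 1 source current (V1)
R1: Y=0.2037+0.000j on G[3,1]
L1: Y=0.000-0.009952j on G[3,0]
R2: Y=0.03106+0.000j on G[4,3]
L2: Y=0.000-0.0008153j on G[0,1]
R3: Y=0.3268+0.000j on G[4,0]
I1: z[1]−=0.379, z[0]+=0.379
R4: Y=0.01026+0.000j on G[2,3]
R5: Y=0.01724+0.000j on G[0,1]
R6: Y=0.0001684+0.000j on G[0,3]
R7: Y=0.003906+0.000j on G[3,4]
L3: Y=0.000-0.0001845j on G[0,2]
I2: z[4]−=0.751, z[3]+=0.751
L4: Y=0.000-0.0006650j on G[2,4]
L5: Y=0.000-0.1193j on G[1,2]
L6: Y=0.000-0.0001827j on G[3,2]
I3: z[3]−=0.00139, z[2]+=0.00139
R8: Y=0.07812+0.000j on G[1,2]
V1: row V1−V2=1.12, i_V1 at 1,2
solve → V1=4.417+1.410j, V2=3.297+1.410j, V3=6.495+1.492j, V4=-1.446+0.1355j
aux → i_V1=-0.1206+0.1295j

-1.446+0.1355j V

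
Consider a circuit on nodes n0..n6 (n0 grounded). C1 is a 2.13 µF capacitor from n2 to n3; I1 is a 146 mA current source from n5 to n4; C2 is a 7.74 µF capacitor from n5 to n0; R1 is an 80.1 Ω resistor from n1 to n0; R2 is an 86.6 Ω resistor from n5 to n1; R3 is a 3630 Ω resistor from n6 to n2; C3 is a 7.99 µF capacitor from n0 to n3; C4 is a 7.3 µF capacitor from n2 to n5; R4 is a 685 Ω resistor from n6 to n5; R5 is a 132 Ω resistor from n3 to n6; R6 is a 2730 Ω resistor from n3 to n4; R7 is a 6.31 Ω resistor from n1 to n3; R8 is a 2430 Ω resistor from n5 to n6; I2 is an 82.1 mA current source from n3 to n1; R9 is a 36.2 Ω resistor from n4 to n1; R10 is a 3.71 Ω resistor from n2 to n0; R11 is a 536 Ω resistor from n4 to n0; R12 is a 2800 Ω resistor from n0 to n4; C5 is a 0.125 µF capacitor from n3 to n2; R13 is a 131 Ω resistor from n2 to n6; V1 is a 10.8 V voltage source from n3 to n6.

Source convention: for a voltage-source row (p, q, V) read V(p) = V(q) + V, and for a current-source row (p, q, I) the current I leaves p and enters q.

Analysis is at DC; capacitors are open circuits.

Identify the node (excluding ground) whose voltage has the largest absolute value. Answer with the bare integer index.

Element admittances at DC:
  Y(C1) = 0.000 S between n2,n3
  I1: injects 0.146 A into n4 (from n5)
  Y(C2) = 0.000 S between n5,n0
  Y(R1) = 0.01248 S between n1,n0
  Y(R2) = 0.01155 S between n5,n1
  Y(R3) = 0.0002755 S between n6,n2
  Y(C3) = 0.000 S between n0,n3
  Y(C4) = 0.000 S between n2,n5
  Y(R4) = 0.001460 S between n6,n5
  Y(R5) = 0.007576 S between n3,n6
  Y(R6) = 0.0003663 S between n3,n4
  Y(R7) = 0.1585 S between n1,n3
  Y(R8) = 0.0004115 S between n5,n6
  I2: injects 0.0821 A into n1 (from n3)
  Y(R9) = 0.02762 S between n4,n1
  Y(R10) = 0.2695 S between n2,n0
  Y(R11) = 0.001866 S between n4,n0
  Y(R12) = 0.0003571 S between n0,n4
  Y(C5) = 0.000 S between n3,n2
  Y(R13) = 0.007634 S between n2,n6
  V1: constraint V(n3)−V(n6) = 10.8
Assemble and solve the 7×7 MNA system:
  V(n1)=3.303  V(n2)=-0.2181  V(n3)=3.150  V(n4)=7.891  V(n5)=-9.105  V(n6)=-7.650
  i(V1)=-0.1379

5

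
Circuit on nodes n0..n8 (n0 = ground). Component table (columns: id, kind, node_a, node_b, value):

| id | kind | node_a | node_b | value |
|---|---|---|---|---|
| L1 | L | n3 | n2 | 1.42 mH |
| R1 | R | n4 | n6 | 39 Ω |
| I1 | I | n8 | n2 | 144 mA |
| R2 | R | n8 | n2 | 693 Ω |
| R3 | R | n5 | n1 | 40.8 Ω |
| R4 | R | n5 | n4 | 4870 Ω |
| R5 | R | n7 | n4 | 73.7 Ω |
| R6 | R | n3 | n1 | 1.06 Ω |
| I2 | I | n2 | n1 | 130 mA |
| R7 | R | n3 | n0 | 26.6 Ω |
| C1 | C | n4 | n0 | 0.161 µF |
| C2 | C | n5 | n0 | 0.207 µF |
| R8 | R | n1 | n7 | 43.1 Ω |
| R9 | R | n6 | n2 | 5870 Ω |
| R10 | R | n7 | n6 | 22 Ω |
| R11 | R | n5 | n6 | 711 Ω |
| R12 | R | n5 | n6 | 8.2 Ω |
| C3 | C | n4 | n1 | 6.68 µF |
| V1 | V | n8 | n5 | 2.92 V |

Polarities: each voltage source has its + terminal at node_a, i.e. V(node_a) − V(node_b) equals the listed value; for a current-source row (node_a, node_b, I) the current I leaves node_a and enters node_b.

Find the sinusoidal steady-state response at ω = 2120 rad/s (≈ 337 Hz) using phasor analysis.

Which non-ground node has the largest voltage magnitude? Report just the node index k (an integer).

Apply KCL at each of the 8 non-ground nodes and solve the resulting linear system.
Node n1: branches {R3, R6, I2, R8, C3} → V_1 = 0.007558+0.05676j
Node n2: branches {L1, I1, R2, I2, R9} → V_2 = 0.01782+0.09470j
Node n3: branches {L1, R6, R7} → V_3 = 0.02054+0.05551j
Node n4: branches {R1, R4, R5, C1, C3} → V_4 = -1.927+1.435j
Node n5: branches {R3, R4, C2, R11, R12, V1} → V_5 = -3.256+0.6431j
Node n6: branches {R1, R9, R10, R11, R12} → V_6 = -2.746+0.7531j
Node n7: branches {R5, R8, R10} → V_7 = -1.834+0.6692j
Node n8: branches {I1, R2, V1} → V_8 = -0.3363+0.6431j
Source currents: i(V1)=-0.1435-0.0007913j

5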